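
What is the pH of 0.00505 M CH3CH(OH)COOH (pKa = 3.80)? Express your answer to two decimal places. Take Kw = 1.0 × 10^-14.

CH3CH(OH)COOH ⇌ CH3CH(OH)COO- + H+
Ka = 10^(−3.80) = 1.58 × 10^-4
Ka = x²/(0.00505 − x) = 1.58 × 10^-4
x is not negligible relative to C₀; solve x² + 0.000158·x − 7.98e-07 = 0.
x = [−0.000158 + √(0.000158² + 3.19e-06)]/2 = 8.18 × 10^-4 M
pH = −log(8.18 × 10^-4) = 3.09

pH = 3.09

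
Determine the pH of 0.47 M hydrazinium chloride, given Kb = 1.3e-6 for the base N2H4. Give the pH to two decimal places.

pH = 4.22

N2H5+ is the conjugate acid of the weak base N2H4.
Ka = Kw/Kb = 1.0×10^-14 / 1.3 × 10^-6 = 7.69 × 10^-9
Ka = [H+]²/(0.47 − [H+]) = 7.69 × 10^-9
Assume [H+] ≪ 0.47: [H+] ≈ √(7.69 × 10^-9 × 0.47) = 6.01 × 10^-5 M
pH = −log(6.01 × 10^-5) = 4.22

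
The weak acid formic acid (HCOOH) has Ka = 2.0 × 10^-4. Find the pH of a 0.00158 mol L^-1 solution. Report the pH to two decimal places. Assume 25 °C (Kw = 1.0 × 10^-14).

HCOOH ⇌ HCOO- + H+
From the ICE table, Ka = x²/(0.00158 − x) = 2.0 × 10^-4.
x is not negligible relative to C₀; solve x² + 0.0002·x − 3.16e-07 = 0.
x = (−Ka + √(Ka² + 4·Ka·C₀))/2 = 4.71 × 10^-4 M
pH = −log(4.71 × 10^-4) = 3.33

pH = 3.33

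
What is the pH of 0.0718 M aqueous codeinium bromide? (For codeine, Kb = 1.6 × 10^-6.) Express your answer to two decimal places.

C18H22NO3+ is the conjugate acid of the weak base C18H21NO3.
Ka = Kw/Kb = 1.0×10^-14 / 1.6 × 10^-6 = 6.25 × 10^-9
Let x = [H+] at equilibrium. Ka = x²/(0.0718 − x).
Since Ka ≪ C₀, x ≈ √(Ka·C₀) = 2.12 × 10^-5 M.
pH = −log(2.12 × 10^-5) = 4.67

pH = 4.67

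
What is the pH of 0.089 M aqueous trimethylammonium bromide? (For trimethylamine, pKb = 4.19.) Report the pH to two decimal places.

pH = 5.43

(CH3)3NH+ is the conjugate acid of the weak base (CH3)3N.
Kb = 10^(−4.19) = 6.46 × 10^-5
Ka = Kw/Kb = 1.0×10^-14 / 6.46 × 10^-5 = 1.55 × 10^-10
From the ICE table, Ka = x²/(0.089 − x) = 1.55 × 10^-10.
Neglecting x in the denominator: x = √(1.55 × 10^-10 × 0.089) = 3.71 × 10^-6 M
(x/C₀ = 0.0042% < 5%, so the approximation holds.)
pH = −log(3.71 × 10^-6) = 5.43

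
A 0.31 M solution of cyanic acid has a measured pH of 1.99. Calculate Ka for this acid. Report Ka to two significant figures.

[H+] = 10^(-1.99) = 1.02 × 10^-2 M
At equilibrium [HA] = 0.31 − 1.02 × 10^-2 = 3.00 × 10^-1 M
Ka = [H+][A-]/[HA] = (1.02 × 10^-2)² / 3.00 × 10^-1 = 3.5 × 10^-4

Ka = 3.5 × 10^-4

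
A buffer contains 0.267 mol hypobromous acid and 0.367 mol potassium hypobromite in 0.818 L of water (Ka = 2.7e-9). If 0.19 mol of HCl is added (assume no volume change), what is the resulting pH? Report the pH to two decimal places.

After neutralization: n(HOBr) = 0.457 mol, n(OBr-) = 0.177 mol.
pKa = −log(2.7 × 10^-9) = 8.569
pH = pKa + log([A⁻]/[HA]) = 8.569 + log(0.177/0.457) = 8.569 -0.412

pH = 8.16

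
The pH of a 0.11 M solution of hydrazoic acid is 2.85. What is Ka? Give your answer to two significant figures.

Ka = 1.8 × 10^-5

[H+] = 10^(-2.85) = 1.41 × 10^-3 M
At equilibrium [HA] = 0.11 − 1.41 × 10^-3 = 1.09 × 10^-1 M
Ka = [H+][A-]/[HA] = (1.41 × 10^-3)² / 1.09 × 10^-1 = 1.8 × 10^-5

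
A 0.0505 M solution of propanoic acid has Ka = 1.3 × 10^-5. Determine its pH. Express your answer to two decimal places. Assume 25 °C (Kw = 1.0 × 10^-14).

CH3CH2COOH ⇌ CH3CH2COO- + H+
From the ICE table, Ka = [H+]²/(0.0505 − [H+]) = 1.3 × 10^-5.
Assume [H+] ≪ 0.0505: [H+] ≈ √(1.3 × 10^-5 × 0.0505) = 8.10 × 10^-4 M
pH = −log(8.10 × 10^-4) = 3.09

pH = 3.09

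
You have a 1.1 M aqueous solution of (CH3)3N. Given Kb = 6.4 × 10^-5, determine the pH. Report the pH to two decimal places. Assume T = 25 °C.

pH = 11.92

(CH3)3N + H2O ⇌ (CH3)3NH+ + OH-
Kb = [OH-]²/(1.1 − [OH-]) = 6.4 × 10^-5
Since Kb ≪ C₀, [OH-] ≈ √(Kb·C₀) = 8.39 × 10^-3 M.
pOH = −log(8.39 × 10^-3) = 2.08; pH = 14.00 − 2.08 = 11.92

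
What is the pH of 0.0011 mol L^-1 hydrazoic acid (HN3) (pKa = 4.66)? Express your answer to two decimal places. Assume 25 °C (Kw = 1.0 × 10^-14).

pH = 3.84

HN3 ⇌ N3- + H+
Ka = 10^(−4.66) = 2.19 × 10^-5
Let x = [H+] at equilibrium. Ka = x²/(0.0011 − x).
The 5% rule fails; solving x² + Ka·x − Ka·C₀ = 0 exactly:
x = [−2.19e-05 + √(2.19e-05² + 9.64e-08)]/2 = 1.45 × 10^-4 M
pH = −log(1.45 × 10^-4) = 3.84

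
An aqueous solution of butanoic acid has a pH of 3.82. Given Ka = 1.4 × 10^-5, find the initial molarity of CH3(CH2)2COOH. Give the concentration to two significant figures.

[H+] = 10^(-3.82) = 1.51 × 10^-4 M = x
Ka = x²/(C₀ − x) ⇒ C₀ = x + x²/Ka
C₀ = 1.51 × 10^-4 + (1.51 × 10^-4)²/(1.4 × 10^-5) = 1.78 × 10^-3 M

C₀ = 1.8 × 10^-3 M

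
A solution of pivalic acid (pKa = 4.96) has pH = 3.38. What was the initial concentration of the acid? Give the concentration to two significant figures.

[H+] = 10^(-3.38) = 4.17 × 10^-4 M = x
Ka = 10^(−4.96) = 1.10 × 10^-5
Ka = x²/(C₀ − x) ⇒ C₀ = x + x²/Ka
C₀ = 4.17 × 10^-4 + (4.17 × 10^-4)²/(1.10 × 10^-5) = 1.62 × 10^-2 M

C₀ = 1.6 × 10^-2 M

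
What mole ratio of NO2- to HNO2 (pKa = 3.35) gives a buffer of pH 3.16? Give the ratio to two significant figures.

pH = pKa + log(r) ⇒ log(r) = 3.16 − 3.35 = -0.19
r = [NO2-]/[HNO2] = 10^(-0.19) = 0.646

ratio = 0.65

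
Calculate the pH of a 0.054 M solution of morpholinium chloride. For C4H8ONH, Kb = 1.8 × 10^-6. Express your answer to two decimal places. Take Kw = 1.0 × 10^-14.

C4H8ONH2+ is the conjugate acid of the weak base C4H8ONH.
Ka = Kw/Kb = 1.0×10^-14 / 1.8 × 10^-6 = 5.56 × 10^-9
Ka = [H+]²/(0.054 − [H+]) = 5.56 × 10^-9
Assume [H+] ≪ 0.054: [H+] ≈ √(5.56 × 10^-9 × 0.054) = 1.73 × 10^-5 M
Check: 0.032% ionized — well under 5%, approximation valid.
pH = −log[H+] = −log(1.73 × 10^-5) = 4.76

pH = 4.76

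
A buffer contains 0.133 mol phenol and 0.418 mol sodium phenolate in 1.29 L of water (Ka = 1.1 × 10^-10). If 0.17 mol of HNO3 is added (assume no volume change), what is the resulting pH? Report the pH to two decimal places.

After neutralization: n(C6H5OH) = 0.303 mol, n(C6H5O-) = 0.248 mol.
pKa = −log(1.1 × 10^-10) = 9.959
pH = pKa + log(n_C6H5O-/n_C6H5OH) = 9.959 + log(0.248/0.303) = 9.959 + (-0.087)

pH = 9.87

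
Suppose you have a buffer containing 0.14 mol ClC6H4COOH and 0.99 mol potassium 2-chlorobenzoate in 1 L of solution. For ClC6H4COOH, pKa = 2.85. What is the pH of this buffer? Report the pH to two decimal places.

pH = 3.70

Using pH = pKa + log([base]/[acid]) with [base]/[acid] = 0.99/0.14:
pH = 2.85 + (+0.850) = 3.70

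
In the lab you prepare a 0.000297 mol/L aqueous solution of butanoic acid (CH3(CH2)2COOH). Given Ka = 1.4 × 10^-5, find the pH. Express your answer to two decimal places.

pH = 4.24

CH3(CH2)2COOH ⇌ CH3(CH2)2COO- + H+
From the ICE table, Ka = x²/(0.000297 − x) = 1.4 × 10^-5.
Here C₀/Ka ≈ 21.2, so the small-x approximation fails. Use the quadratic:
x = [−1.4e-05 + √(1.4e-05² + 1.66e-08)]/2 = 5.79 × 10^-5 M
pH = −log[H+] = −log(5.79 × 10^-5) = 4.24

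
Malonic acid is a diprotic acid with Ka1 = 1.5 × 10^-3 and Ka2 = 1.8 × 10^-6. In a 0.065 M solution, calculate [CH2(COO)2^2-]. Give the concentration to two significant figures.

1.8 × 10^-6 M

First ionization gives [H+] ≈ [CH2(COOH)COO-] = 9.15 × 10^-3 M.
Second step: Ka2 = [H+][CH2(COO)2^2-]/[CH2(COOH)COO-] ≈ [CH2(COO)2^2-] (since [H+] ≈ [CH2(COOH)COO-]).
So [CH2(COO)2^2-] ≈ Ka2.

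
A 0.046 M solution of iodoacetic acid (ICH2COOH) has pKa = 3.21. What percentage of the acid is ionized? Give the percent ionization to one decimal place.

ICH2COOH ⇌ ICH2COO- + H+; let x = [H+] at equilibrium.
Ka = 10^(−3.21) = 6.17 × 10^-4
Ka = x²/(C₀ − x); solving the quadratic gives x = 5.03 × 10^-3 M.
% ionization = x/C₀ × 100% = 5.03 × 10^-3/0.046 × 100% = 10.9%

10.9%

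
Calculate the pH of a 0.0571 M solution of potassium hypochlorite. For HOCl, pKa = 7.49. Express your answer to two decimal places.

pH = 10.12

OCl- is the conjugate base of the weak acid HOCl.
Ka = 10^(−7.49) = 3.24 × 10^-8
Kb = Kw/Ka = 1.0×10^-14 / 3.24 × 10^-8 = 3.09 × 10^-7
From the ICE table, Kb = [OH-]²/(0.0571 − [OH-]) = 3.09 × 10^-7.
Since Kb ≪ C₀, [OH-] ≈ √(Kb·C₀) = 1.33 × 10^-4 M.
([OH-]/C₀ = 0.23% < 5%, so the approximation holds.)
pOH = −log(1.33 × 10^-4) = 3.88; pH = 14.00 − 3.88 = 10.12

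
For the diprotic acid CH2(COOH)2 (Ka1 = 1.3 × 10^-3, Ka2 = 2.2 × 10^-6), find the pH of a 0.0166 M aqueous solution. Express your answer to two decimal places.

Ka1 ≫ Ka2, so treat the first dissociation as the only significant source of H+.
Ka1 = x²/(0.0166 − x) = 1.3 × 10^-3
Solving the quadratic: x = (−Ka1 + √(Ka1² + 4·Ka1·C₀))/2 = 4.04 × 10^-3 M
pH = −log(4.04 × 10^-3) = 2.39

pH = 2.39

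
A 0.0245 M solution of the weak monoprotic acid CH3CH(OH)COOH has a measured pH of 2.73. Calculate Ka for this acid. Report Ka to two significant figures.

Ka = 1.5 × 10^-4

[H+] = 10^(-2.73) = 1.86 × 10^-3 M
At equilibrium [HA] = 0.0245 − 1.86 × 10^-3 = 2.26 × 10^-2 M
Ka = [H+][A-]/[HA] = (1.86 × 10^-3)² / 2.26 × 10^-2 = 1.5 × 10^-4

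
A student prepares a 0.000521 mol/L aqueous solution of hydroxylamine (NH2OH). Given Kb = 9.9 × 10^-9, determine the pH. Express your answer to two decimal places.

pH = 8.36

NH2OH + H2O ⇌ NH3OH+ + OH-
Kb = x²/(0.000521 − x) = 9.9 × 10^-9
Assume x ≪ 0.000521: x ≈ √(9.9 × 10^-9 × 0.000521) = 2.27 × 10^-6 M
pOH = −log(2.27 × 10^-6) = 5.64; pH = 14.00 − 5.64 = 8.36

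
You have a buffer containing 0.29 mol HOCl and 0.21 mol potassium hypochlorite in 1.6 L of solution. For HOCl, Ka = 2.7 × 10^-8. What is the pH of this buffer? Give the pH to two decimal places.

pKa = −log(2.7 × 10^-8) = 7.569
pH = pKa + log([A⁻]/[HA]) = 7.569 + log(0.21/0.29)
pH = 7.569 + (-0.140) = 7.43

pH = 7.43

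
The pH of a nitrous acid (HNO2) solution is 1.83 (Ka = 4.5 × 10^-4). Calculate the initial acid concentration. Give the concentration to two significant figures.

C₀ = 5.0 × 10^-1 M

[H+] = 10^(-1.83) = 1.48 × 10^-2 M = x
Ka = x²/(C₀ − x) ⇒ C₀ = x + x²/Ka
C₀ = 1.48 × 10^-2 + (1.48 × 10^-2)²/(4.5 × 10^-4) = 5.02 × 10^-1 M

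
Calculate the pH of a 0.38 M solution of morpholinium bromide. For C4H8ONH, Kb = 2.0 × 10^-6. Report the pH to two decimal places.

C4H8ONH2+ is the conjugate acid of the weak base C4H8ONH.
Ka = Kw/Kb = 1.0×10^-14 / 2.0 × 10^-6 = 5.00 × 10^-9
From the ICE table, Ka = x²/(0.38 − x) = 5.00 × 10^-9.
Since Ka ≪ C₀, x ≈ √(Ka·C₀) = 4.36 × 10^-5 M.
pH = −log(4.36 × 10^-5) = 4.36

pH = 4.36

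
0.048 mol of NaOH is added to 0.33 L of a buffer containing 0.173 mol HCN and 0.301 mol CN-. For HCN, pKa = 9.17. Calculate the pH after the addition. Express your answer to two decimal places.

pH = 9.62

After neutralization: n(HCN) = 0.125 mol, n(CN-) = 0.349 mol.
Henderson–Hasselbalch with mole ratio 0.349/0.125: pH = 9.17 + (+0.446)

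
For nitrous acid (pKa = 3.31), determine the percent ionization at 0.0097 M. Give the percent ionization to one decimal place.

HNO2 ⇌ NO2- + H+; let x = [H+] at equilibrium.
Ka = 10^(−3.31) = 4.90 × 10^-4
Ka = x²/(C₀ − x); solving the quadratic gives x = 1.95 × 10^-3 M.
% ionization = x/C₀ × 100% = 1.95 × 10^-3/0.0097 × 100% = 20.1%

20.1%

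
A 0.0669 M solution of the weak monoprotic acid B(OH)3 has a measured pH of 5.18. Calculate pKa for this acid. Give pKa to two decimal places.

pKa = 9.19

[H+] = 10^(-5.18) = 6.61 × 10^-6 M
At equilibrium [HA] = 0.0669 − 6.61 × 10^-6 = 6.69 × 10^-2 M
Ka = [H+][A-]/[HA] = (6.61 × 10^-6)² / 6.69 × 10^-2 = 6.53 × 10^-10
pKa = -log(6.53 × 10^-10) = 9.19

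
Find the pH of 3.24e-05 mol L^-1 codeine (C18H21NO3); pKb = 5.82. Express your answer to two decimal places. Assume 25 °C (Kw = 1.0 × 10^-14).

pH = 8.80

C18H21NO3 + H2O ⇌ C18H22NO3+ + OH-
Kb = 10^(−5.82) = 1.51 × 10^-6
From the ICE table, Kb = [OH-]²/(3.24e-05 − [OH-]) = 1.51 × 10^-6.
[OH-] is not negligible relative to C₀; solve [OH-]² + 1.51e-06·[OH-] − 4.89e-11 = 0.
[OH-] = [−1.51e-06 + √(1.51e-06² + 1.96e-10)]/2 = 6.28 × 10^-6 M
pOH = −log(6.28 × 10^-6) = 5.20; pH = 14.00 − 5.20 = 8.80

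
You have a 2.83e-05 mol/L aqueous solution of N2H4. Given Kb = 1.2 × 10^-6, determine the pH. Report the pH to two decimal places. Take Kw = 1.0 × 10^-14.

N2H4 + H2O ⇌ N2H5+ + OH-
Kb = [OH-]²/(2.83e-05 − [OH-]) = 1.2 × 10^-6
The 5% rule fails; solving [OH-]² + Kb·[OH-] − Kb·C₀ = 0 exactly:
[OH-] = [−1.2e-06 + √(1.2e-06² + 1.36e-10)]/2 = 5.26 × 10^-6 M
pOH = −log(5.26 × 10^-6) = 5.28; pH = 14.00 − 5.28 = 8.72

pH = 8.72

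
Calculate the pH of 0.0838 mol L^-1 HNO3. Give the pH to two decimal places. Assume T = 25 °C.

HNO3 is a strong acid and dissociates completely, so [H+] = 0.0838 M.
pH = -log(0.0838) = 1.08

pH = 1.08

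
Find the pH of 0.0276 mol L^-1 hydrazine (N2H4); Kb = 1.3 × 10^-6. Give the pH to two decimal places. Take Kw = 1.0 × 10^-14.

pH = 10.28

N2H4 + H2O ⇌ N2H5+ + OH-
Kb = [OH-]²/(0.0276 − [OH-]) = 1.3 × 10^-6
Since Kb ≪ C₀, [OH-] ≈ √(Kb·C₀) = 1.89 × 10^-4 M.
pOH = −log(1.89 × 10^-4) = 3.72; pH = 14.00 − 3.72 = 10.28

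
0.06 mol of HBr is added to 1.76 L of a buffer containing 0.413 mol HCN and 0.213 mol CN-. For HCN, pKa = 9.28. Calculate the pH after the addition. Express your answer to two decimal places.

After neutralization: n(HCN) = 0.473 mol, n(CN-) = 0.153 mol.
pH = pKa + log([A⁻]/[HA]) = 9.28 + log(0.153/0.473) = 9.28 -0.490

pH = 8.79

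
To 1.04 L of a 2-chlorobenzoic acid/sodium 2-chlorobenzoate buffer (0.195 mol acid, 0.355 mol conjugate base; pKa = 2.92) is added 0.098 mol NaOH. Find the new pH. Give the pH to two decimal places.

OH- converts ClC6H4COOH to ClC6H4COO-: ClC6H4COOH → 0.097 mol, ClC6H4COO- → 0.453 mol.
pH = pKa + log(n_ClC6H4COO-/n_ClC6H4COOH) = 2.92 + log(0.453/0.097) = 2.92 + (+0.669)

pH = 3.59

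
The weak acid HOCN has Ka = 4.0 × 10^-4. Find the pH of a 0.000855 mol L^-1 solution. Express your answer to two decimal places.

pH = 3.38

HOCN ⇌ OCN- + H+
Let x = [H+] at equilibrium. Ka = x²/(0.000855 − x).
Here C₀/Ka ≈ 2.14, so the small-x approximation fails. Use the quadratic:
x = [−0.0004 + √(0.0004² + 1.37e-06)]/2 = 4.18 × 10^-4 M
pH = −log[H+] = −log(4.18 × 10^-4) = 3.38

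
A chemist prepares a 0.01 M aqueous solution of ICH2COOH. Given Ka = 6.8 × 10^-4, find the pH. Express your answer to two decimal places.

pH = 2.64

ICH2COOH ⇌ ICH2COO- + H+
From the ICE table, Ka = [H+]²/(0.01 − [H+]) = 6.8 × 10^-4.
[H+] is not negligible relative to C₀; solve [H+]² + 0.00068·[H+] − 6.8e-06 = 0.
[H+] = [−0.00068 + √(0.00068² + 2.72e-05)]/2 = 2.29 × 10^-3 M
pH = −log[H+] = −log(2.29 × 10^-3) = 2.64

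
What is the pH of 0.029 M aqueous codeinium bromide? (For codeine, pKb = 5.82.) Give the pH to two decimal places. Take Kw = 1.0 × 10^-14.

pH = 4.86

C18H22NO3+ is the conjugate acid of the weak base C18H21NO3.
Kb = 10^(−5.82) = 1.51 × 10^-6
Ka = Kw/Kb = 1.0×10^-14 / 1.51 × 10^-6 = 6.62 × 10^-9
Ka = [H+]²/(0.029 − [H+]) = 6.62 × 10^-9
Neglecting [H+] in the denominator: [H+] = √(6.62 × 10^-9 × 0.029) = 1.39 × 10^-5 M
pH = −log[H+] = −log(1.39 × 10^-5) = 4.86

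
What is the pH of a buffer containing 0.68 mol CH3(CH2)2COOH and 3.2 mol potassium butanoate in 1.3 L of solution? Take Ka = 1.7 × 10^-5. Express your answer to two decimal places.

pH = 5.44

pKa = −log(1.7 × 10^-5) = 4.770
pH = pKa + log([A⁻]/[HA]) = 4.770 + log(3.2/0.68)
pH = 4.770 + (+0.673) = 5.44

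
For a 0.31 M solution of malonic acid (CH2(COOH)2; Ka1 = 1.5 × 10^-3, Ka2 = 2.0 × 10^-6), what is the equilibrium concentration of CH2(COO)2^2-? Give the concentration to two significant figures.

First ionization gives [H+] ≈ [CH2(COOH)COO-] = 2.08 × 10^-2 M.
Second step: Ka2 = [H+][CH2(COO)2^2-]/[CH2(COOH)COO-] ≈ [CH2(COO)2^2-] (since [H+] ≈ [CH2(COOH)COO-]).
So [CH2(COO)2^2-] ≈ Ka2.

2.0 × 10^-6 M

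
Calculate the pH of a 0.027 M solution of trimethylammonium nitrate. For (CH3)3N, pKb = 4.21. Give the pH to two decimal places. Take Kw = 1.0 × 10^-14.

pH = 5.68

(CH3)3NH+ is the conjugate acid of the weak base (CH3)3N.
Kb = 10^(−4.21) = 6.17 × 10^-5
Ka = Kw/Kb = 1.0×10^-14 / 6.17 × 10^-5 = 1.62 × 10^-10
From the ICE table, Ka = x²/(0.027 − x) = 1.62 × 10^-10.
Assume x ≪ 0.027: x ≈ √(1.62 × 10^-10 × 0.027) = 2.09 × 10^-6 M
(x/C₀ = 0.0077% < 5%, so the approximation holds.)
pH = −log[H+] = −log(2.09 × 10^-6) = 5.68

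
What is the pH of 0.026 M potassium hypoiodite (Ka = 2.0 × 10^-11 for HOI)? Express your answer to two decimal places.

OI- is the conjugate base of the weak acid HOI.
Kb = Kw/Ka = 1.0×10^-14 / 2.0 × 10^-11 = 5.00 × 10^-4
Let x = [OH-] at equilibrium. Kb = x²/(0.026 − x).
x is not negligible relative to C₀; solve x² + 0.0005·x − 1.3e-05 = 0.
x = (−Kb + √(Kb² + 4·Kb·C₀))/2 = 3.36 × 10^-3 M
pOH = 2.47, so pH = 14.00 − pOH = 11.53

pH = 11.53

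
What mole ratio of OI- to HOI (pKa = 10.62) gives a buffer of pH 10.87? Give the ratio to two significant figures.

ratio = 1.8

pH = pKa + log(r) ⇒ log(r) = 10.87 − 10.62 = +0.25
r = [OI-]/[HOI] = 10^(+0.25) = 1.78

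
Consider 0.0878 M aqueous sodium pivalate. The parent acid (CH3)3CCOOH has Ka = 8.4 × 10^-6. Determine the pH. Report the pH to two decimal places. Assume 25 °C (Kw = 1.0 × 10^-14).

(CH3)3CCOO- is the conjugate base of the weak acid (CH3)3CCOOH.
Kb = Kw/Ka = 1.0×10^-14 / 8.4 × 10^-6 = 1.19 × 10^-9
From the ICE table, Kb = x²/(0.0878 − x) = 1.19 × 10^-9.
Assume x ≪ 0.0878: x ≈ √(1.19 × 10^-9 × 0.0878) = 1.02 × 10^-5 M
(x/C₀ = 0.012% < 5%, so the approximation holds.)
pOH = 4.99, so pH = 14.00 − pOH = 9.01

pH = 9.01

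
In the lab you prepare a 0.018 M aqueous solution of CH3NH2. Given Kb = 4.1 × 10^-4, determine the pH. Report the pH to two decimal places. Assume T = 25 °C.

CH3NH2 + H2O ⇌ CH3NH3+ + OH-
Kb = x²/(0.018 − x) = 4.1 × 10^-4
Here C₀/Kb ≈ 43.9, so the small-x approximation fails. Use the quadratic:
x = [−0.00041 + √(0.00041² + 2.95e-05)]/2 = 2.52 × 10^-3 M
pOH = −log(2.52 × 10^-3) = 2.60; pH = 14.00 − 2.60 = 11.40

pH = 11.40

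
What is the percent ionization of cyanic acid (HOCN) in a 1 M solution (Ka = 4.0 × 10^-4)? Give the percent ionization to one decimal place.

2.0%

HOCN ⇌ OCN- + H+; let x = [H+] at equilibrium.
x ≈ √(Ka·C₀) = √(4.0 × 10^-4 × 1) = 2.00 × 10^-2 M
% ionization = x/C₀ × 100% = 2.00 × 10^-2/1 × 100% = 2.0%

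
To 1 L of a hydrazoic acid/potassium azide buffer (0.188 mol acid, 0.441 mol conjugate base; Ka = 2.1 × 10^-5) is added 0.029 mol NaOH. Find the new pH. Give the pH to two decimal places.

OH- converts HN3 to N3-: HN3 → 0.159 mol, N3- → 0.47 mol.
pKa = −log(2.1 × 10^-5) = 4.678
Henderson–Hasselbalch with mole ratio 0.47/0.159: pH = 4.678 + (+0.471)

pH = 5.15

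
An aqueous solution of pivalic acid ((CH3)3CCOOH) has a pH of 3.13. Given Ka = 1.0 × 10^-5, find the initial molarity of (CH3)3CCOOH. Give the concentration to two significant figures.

C₀ = 5.6 × 10^-2 M

[H+] = 10^(-3.13) = 7.41 × 10^-4 M = x
Ka = x²/(C₀ − x) ⇒ C₀ = x + x²/Ka
C₀ = 7.41 × 10^-4 + (7.41 × 10^-4)²/(1.0 × 10^-5) = 5.56 × 10^-2 M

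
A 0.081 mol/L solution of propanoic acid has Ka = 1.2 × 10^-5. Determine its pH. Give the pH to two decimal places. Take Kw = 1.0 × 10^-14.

pH = 3.01

CH3CH2COOH ⇌ CH3CH2COO- + H+
Ka = x²/(0.081 − x) = 1.2 × 10^-5
Neglecting x in the denominator: x = √(1.2 × 10^-5 × 0.081) = 9.86 × 10^-4 M
pH = −log(9.86 × 10^-4) = 3.01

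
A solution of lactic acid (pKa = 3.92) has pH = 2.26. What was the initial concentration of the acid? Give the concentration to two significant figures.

C₀ = 2.6 × 10^-1 M

[H+] = 10^(-2.26) = 5.50 × 10^-3 M = x
Ka = 10^(−3.92) = 1.20 × 10^-4
Ka = x²/(C₀ − x) ⇒ C₀ = x + x²/Ka
C₀ = 5.50 × 10^-3 + (5.50 × 10^-3)²/(1.20 × 10^-4) = 2.58 × 10^-1 M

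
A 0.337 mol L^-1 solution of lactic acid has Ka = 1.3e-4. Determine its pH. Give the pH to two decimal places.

pH = 2.18

CH3CH(OH)COOH ⇌ CH3CH(OH)COO- + H+
From the ICE table, Ka = [H+]²/(0.337 − [H+]) = 1.3 × 10^-4.
Neglecting [H+] in the denominator: [H+] = √(1.3 × 10^-4 × 0.337) = 6.62 × 10^-3 M
Check: 2% ionized — well under 5%, approximation valid.
pH = −log[H+] = −log(6.62 × 10^-3) = 2.18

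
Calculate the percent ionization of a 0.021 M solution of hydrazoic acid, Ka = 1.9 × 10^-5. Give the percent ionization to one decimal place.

3.0%

HN3 ⇌ N3- + H+; let x = [H+] at equilibrium.
x ≈ √(Ka·C₀) = √(1.9 × 10^-5 × 0.021) = 6.32 × 10^-4 M
Fraction ionized = 6.32 × 10^-4 / 0.021 = 0.0301 → 3.0%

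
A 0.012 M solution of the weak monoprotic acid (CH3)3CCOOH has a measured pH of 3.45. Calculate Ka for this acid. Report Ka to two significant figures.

Ka = 1.1 × 10^-5

[H+] = 10^(-3.45) = 3.55 × 10^-4 M
At equilibrium [HA] = 0.012 − 3.55 × 10^-4 = 1.16 × 10^-2 M
Ka = [H+][A-]/[HA] = (3.55 × 10^-4)² / 1.16 × 10^-2 = 1.1 × 10^-5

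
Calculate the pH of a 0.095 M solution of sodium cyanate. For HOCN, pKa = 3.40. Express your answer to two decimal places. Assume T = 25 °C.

pH = 8.19

OCN- is the conjugate base of the weak acid HOCN.
Ka = 10^(−3.40) = 3.98 × 10^-4
Kb = Kw/Ka = 1.0×10^-14 / 3.98 × 10^-4 = 2.51 × 10^-11
Let x = [OH-] at equilibrium. Kb = x²/(0.095 − x).
Neglecting x in the denominator: x = √(2.51 × 10^-11 × 0.095) = 1.54 × 10^-6 M
Check: 0.0016% ionized — well under 5%, approximation valid.
pOH = 5.81, so pH = 14.00 − pOH = 8.19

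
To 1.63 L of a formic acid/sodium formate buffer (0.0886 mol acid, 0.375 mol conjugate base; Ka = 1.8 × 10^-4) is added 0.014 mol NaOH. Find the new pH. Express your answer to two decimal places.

After neutralization: n(HCOOH) = 0.0746 mol, n(HCOO-) = 0.389 mol.
pKa = −log(1.8 × 10^-4) = 3.745
pH = pKa + log(n_HCOO-/n_HCOOH) = 3.745 + log(0.389/0.0746) = 3.745 + (+0.717)

pH = 4.46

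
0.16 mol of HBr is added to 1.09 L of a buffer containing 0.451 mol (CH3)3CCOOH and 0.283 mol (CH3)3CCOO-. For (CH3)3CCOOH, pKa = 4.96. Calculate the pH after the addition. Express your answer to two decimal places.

pH = 4.26

After neutralization: n((CH3)3CCOOH) = 0.611 mol, n((CH3)3CCOO-) = 0.123 mol.
pH = pKa + log(n_(CH3)3CCOO-/n_(CH3)3CCOOH) = 4.96 + log(0.123/0.611) = 4.96 + (-0.696)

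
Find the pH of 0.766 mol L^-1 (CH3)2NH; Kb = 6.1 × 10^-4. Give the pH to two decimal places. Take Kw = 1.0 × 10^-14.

pH = 12.33

(CH3)2NH + H2O ⇌ (CH3)2NH2+ + OH-
Kb = x²/(0.766 − x) = 6.1 × 10^-4
Neglecting x in the denominator: x = √(6.1 × 10^-4 × 0.766) = 2.16 × 10^-2 M
pOH = −log(2.16 × 10^-2) = 1.67; pH = 14.00 − 1.67 = 12.33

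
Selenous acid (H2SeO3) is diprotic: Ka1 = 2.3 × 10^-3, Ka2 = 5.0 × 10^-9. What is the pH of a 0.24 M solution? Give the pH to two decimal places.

pH = 1.65

Since Ka1 ≫ Ka2, the first ionization dominates [H+].
Ka1 = x²/(0.24 − x) = 2.3 × 10^-3
Solving the quadratic: x = (−Ka1 + √(Ka1² + 4·Ka1·C₀))/2 = 2.24 × 10^-2 M
pH = −log(2.24 × 10^-2) = 1.65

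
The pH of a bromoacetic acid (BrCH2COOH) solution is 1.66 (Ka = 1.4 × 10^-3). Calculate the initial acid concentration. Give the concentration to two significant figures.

C₀ = 3.6 × 10^-1 M

[H+] = 10^(-1.66) = 2.19 × 10^-2 M = x
Ka = x²/(C₀ − x) ⇒ C₀ = x + x²/Ka
C₀ = 2.19 × 10^-2 + (2.19 × 10^-2)²/(1.4 × 10^-3) = 3.64 × 10^-1 M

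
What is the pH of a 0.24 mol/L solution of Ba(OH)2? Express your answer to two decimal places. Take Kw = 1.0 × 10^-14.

Ba(OH)2 is a strong base (each formula unit releases 2 OH-); [OH-] = 0.48 M.
pOH = -log(0.48) = 0.32
pH = 14.00 - 0.32 = 13.68

pH = 13.68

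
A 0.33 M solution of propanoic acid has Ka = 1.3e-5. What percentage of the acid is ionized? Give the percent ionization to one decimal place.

CH3CH2COOH ⇌ CH3CH2COO- + H+; let x = [H+] at equilibrium.
x ≈ √(Ka·C₀) = √(1.3 × 10^-5 × 0.33) = 2.07 × 10^-3 M
Fraction ionized = 2.07 × 10^-3 / 0.33 = 0.0063 → 0.6%

0.6%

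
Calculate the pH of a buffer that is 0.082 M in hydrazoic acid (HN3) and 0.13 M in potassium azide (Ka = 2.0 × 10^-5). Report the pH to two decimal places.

pKa = −log(2.0 × 10^-5) = 4.699
Using pH = pKa + log([base]/[acid]) with [base]/[acid] = 0.13/0.082:
pH = 4.699 + (+0.200) = 4.90

pH = 4.90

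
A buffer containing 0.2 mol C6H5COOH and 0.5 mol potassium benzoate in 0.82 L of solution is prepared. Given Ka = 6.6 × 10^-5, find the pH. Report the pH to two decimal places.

pKa = −log(6.6 × 10^-5) = 4.180
pH = pKa + log([A⁻]/[HA]) = 4.180 + log(0.5/0.2)
pH = 4.180 + (+0.398) = 4.58

pH = 4.58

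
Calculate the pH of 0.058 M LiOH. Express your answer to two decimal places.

pH = 12.76

LiOH is a strong base; [OH-] = 0.058 M.
pOH = -log(0.058) = 1.24
pH = 14.00 - 1.24 = 12.76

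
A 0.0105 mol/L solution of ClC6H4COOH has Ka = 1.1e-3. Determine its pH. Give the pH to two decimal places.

pH = 2.54

ClC6H4COOH ⇌ ClC6H4COO- + H+
From the ICE table, Ka = [H+]²/(0.0105 − [H+]) = 1.1 × 10^-3.
[H+] is not negligible relative to C₀; solve [H+]² + 0.0011·[H+] − 1.16e-05 = 0.
[H+] = [−0.0011 + √(0.0011² + 4.62e-05)]/2 = 2.89 × 10^-3 M
pH = −log(2.89 × 10^-3) = 2.54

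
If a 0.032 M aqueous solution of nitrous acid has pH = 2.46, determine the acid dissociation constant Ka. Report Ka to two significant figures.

Ka = 4.2 × 10^-4

[H+] = 10^(-2.46) = 3.47 × 10^-3 M
At equilibrium [HA] = 0.032 − 3.47 × 10^-3 = 2.85 × 10^-2 M
Ka = [H+][A-]/[HA] = (3.47 × 10^-3)² / 2.85 × 10^-2 = 4.2 × 10^-4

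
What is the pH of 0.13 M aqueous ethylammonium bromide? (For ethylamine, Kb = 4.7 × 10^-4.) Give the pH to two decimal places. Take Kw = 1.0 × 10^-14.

C2H5NH3+ is the conjugate acid of the weak base C2H5NH2.
Ka = Kw/Kb = 1.0×10^-14 / 4.7 × 10^-4 = 2.13 × 10^-11
From the ICE table, Ka = [H+]²/(0.13 − [H+]) = 2.13 × 10^-11.
Since Ka ≪ C₀, [H+] ≈ √(Ka·C₀) = 1.66 × 10^-6 M.
pH = −log[H+] = −log(1.66 × 10^-6) = 5.78

pH = 5.78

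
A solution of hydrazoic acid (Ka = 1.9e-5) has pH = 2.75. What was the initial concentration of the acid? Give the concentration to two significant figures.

[H+] = 10^(-2.75) = 1.78 × 10^-3 M = x
Ka = x²/(C₀ − x) ⇒ C₀ = x + x²/Ka
C₀ = 1.78 × 10^-3 + (1.78 × 10^-3)²/(1.9 × 10^-5) = 1.69 × 10^-1 M

C₀ = 1.7 × 10^-1 M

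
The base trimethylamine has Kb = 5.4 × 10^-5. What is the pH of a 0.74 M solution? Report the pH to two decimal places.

pH = 11.80

(CH3)3N + H2O ⇌ (CH3)3NH+ + OH-
Kb = [OH-]²/(0.74 − [OH-]) = 5.4 × 10^-5
Since Kb ≪ C₀, [OH-] ≈ √(Kb·C₀) = 6.32 × 10^-3 M.
Check: 0.85% ionized — well under 5%, approximation valid.
pOH = −log(6.32 × 10^-3) = 2.20; pH = 14.00 − 2.20 = 11.80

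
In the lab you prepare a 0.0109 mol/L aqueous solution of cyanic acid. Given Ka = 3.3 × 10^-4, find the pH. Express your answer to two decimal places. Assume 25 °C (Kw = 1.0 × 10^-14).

pH = 2.76

HOCN ⇌ OCN- + H+
From the ICE table, Ka = [H+]²/(0.0109 − [H+]) = 3.3 × 10^-4.
The 5% rule fails; solving [H+]² + Ka·[H+] − Ka·C₀ = 0 exactly:
[H+] = (−Ka + √(Ka² + 4·Ka·C₀))/2 = 1.74 × 10^-3 M
pH = −log[H+] = −log(1.74 × 10^-3) = 2.76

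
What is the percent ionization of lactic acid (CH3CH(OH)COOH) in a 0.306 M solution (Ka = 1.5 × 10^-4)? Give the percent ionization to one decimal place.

CH3CH(OH)COOH ⇌ CH3CH(OH)COO- + H+; let x = [H+] at equilibrium.
x ≈ √(Ka·C₀) = √(1.5 × 10^-4 × 0.306) = 6.77 × 10^-3 M
% ionization = x/C₀ × 100% = 6.77 × 10^-3/0.306 × 100% = 2.2%

2.2%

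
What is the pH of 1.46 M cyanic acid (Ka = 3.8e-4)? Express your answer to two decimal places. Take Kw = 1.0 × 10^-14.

HOCN ⇌ OCN- + H+
Ka = [H+]²/(1.46 − [H+]) = 3.8 × 10^-4
Since Ka ≪ C₀, [H+] ≈ √(Ka·C₀) = 2.36 × 10^-2 M.
pH = −log(2.36 × 10^-2) = 1.63

pH = 1.63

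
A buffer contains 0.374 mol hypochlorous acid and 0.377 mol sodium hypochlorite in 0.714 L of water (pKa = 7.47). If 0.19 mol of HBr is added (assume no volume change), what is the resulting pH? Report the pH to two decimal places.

pH = 6.99

After neutralization: n(HOCl) = 0.564 mol, n(OCl-) = 0.187 mol.
pH = pKa + log([A⁻]/[HA]) = 7.47 + log(0.187/0.564) = 7.47 -0.479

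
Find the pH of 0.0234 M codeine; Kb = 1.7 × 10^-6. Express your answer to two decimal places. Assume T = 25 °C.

C18H21NO3 + H2O ⇌ C18H22NO3+ + OH-
Kb = [OH-]²/(0.0234 − [OH-]) = 1.7 × 10^-6
Neglecting [OH-] in the denominator: [OH-] = √(1.7 × 10^-6 × 0.0234) = 1.99 × 10^-4 M
([OH-]/C₀ = 0.85% < 5%, so the approximation holds.)
pOH = −log(1.99 × 10^-4) = 3.70; pH = 14.00 − 3.70 = 10.30

pH = 10.30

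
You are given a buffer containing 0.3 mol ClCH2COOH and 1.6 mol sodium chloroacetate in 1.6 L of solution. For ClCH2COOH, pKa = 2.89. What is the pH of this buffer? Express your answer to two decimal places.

pH = 3.62

pH = pKa + log([A⁻]/[HA]) = 2.89 + log(1.6/0.3)
pH = 2.89 + (+0.727) = 3.62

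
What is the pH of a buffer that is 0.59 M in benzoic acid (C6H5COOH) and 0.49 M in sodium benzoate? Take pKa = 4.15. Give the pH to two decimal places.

Using pH = pKa + log([base]/[acid]) with [base]/[acid] = 0.49/0.59:
pH = 4.15 + (-0.081) = 4.07

pH = 4.07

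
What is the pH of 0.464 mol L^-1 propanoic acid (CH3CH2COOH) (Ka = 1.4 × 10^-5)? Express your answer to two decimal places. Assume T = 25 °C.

pH = 2.59

CH3CH2COOH ⇌ CH3CH2COO- + H+
From the ICE table, Ka = [H+]²/(0.464 − [H+]) = 1.4 × 10^-5.
Since Ka ≪ C₀, [H+] ≈ √(Ka·C₀) = 2.55 × 10^-3 M.
Check: 0.55% ionized — well under 5%, approximation valid.
pH = −log[H+] = −log(2.55 × 10^-3) = 2.59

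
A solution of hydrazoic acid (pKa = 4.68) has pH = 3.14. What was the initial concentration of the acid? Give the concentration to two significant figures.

C₀ = 2.6 × 10^-2 M

[H+] = 10^(-3.14) = 7.24 × 10^-4 M = x
Ka = 10^(−4.68) = 2.09 × 10^-5
Ka = x²/(C₀ − x) ⇒ C₀ = x + x²/Ka
C₀ = 7.24 × 10^-4 + (7.24 × 10^-4)²/(2.09 × 10^-5) = 2.58 × 10^-2 M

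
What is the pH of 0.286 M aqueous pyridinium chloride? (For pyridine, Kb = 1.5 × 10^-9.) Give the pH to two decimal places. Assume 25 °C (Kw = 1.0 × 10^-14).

C5H5NH+ is the conjugate acid of the weak base C5H5N.
Ka = Kw/Kb = 1.0×10^-14 / 1.5 × 10^-9 = 6.67 × 10^-6
Ka = [H+]²/(0.286 − [H+]) = 6.67 × 10^-6
Neglecting [H+] in the denominator: [H+] = √(6.67 × 10^-6 × 0.286) = 1.38 × 10^-3 M
pH = −log(1.38 × 10^-3) = 2.86

pH = 2.86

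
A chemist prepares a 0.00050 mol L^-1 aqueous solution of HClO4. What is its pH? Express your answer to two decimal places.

pH = 3.30

HClO4 is a strong acid and dissociates completely, so [H+] = 0.00050 M.
pH = -log(0.0005) = 3.30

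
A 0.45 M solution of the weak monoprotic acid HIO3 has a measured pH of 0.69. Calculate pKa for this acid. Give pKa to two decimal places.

[H+] = 10^(-0.69) = 2.04 × 10^-1 M
At equilibrium [HA] = 0.45 − 2.04 × 10^-1 = 2.46 × 10^-1 M
Ka = [H+][A-]/[HA] = (2.04 × 10^-1)² / 2.46 × 10^-1 = 1.69 × 10^-1
pKa = -log(1.69 × 10^-1) = 0.77

pKa = 0.77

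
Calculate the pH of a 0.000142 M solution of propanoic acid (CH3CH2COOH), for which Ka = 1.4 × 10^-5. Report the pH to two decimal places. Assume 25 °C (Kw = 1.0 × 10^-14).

pH = 4.42

CH3CH2COOH ⇌ CH3CH2COO- + H+
Ka = x²/(0.000142 − x) = 1.4 × 10^-5
The 5% rule fails; solving x² + Ka·x − Ka·C₀ = 0 exactly:
x = [−1.4e-05 + √(1.4e-05² + 7.95e-09)]/2 = 3.81 × 10^-5 M
pH = −log[H+] = −log(3.81 × 10^-5) = 4.42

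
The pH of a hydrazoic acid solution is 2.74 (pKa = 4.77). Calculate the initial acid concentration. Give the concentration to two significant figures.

C₀ = 2.0 × 10^-1 M

[H+] = 10^(-2.74) = 1.82 × 10^-3 M = x
Ka = 10^(−4.77) = 1.70 × 10^-5
Ka = x²/(C₀ − x) ⇒ C₀ = x + x²/Ka
C₀ = 1.82 × 10^-3 + (1.82 × 10^-3)²/(1.70 × 10^-5) = 1.97 × 10^-1 M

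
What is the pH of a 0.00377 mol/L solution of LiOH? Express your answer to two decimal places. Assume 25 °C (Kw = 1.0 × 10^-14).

LiOH is a strong base; [OH-] = 0.00377 M.
pOH = -log(0.00377) = 2.42
pH = 14.00 - 2.42 = 11.58

pH = 11.58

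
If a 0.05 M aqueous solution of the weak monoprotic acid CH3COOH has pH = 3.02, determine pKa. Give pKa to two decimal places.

pKa = 4.73

[H+] = 10^(-3.02) = 9.55 × 10^-4 M
At equilibrium [HA] = 0.05 − 9.55 × 10^-4 = 4.90 × 10^-2 M
Ka = [H+][A-]/[HA] = (9.55 × 10^-4)² / 4.90 × 10^-2 = 1.86 × 10^-5
pKa = -log(1.86 × 10^-5) = 4.73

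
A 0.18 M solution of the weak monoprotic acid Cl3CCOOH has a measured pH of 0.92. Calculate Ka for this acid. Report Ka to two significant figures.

[H+] = 10^(-0.92) = 1.20 × 10^-1 M
At equilibrium [HA] = 0.18 − 1.20 × 10^-1 = 6.00 × 10^-2 M
Ka = [H+][A-]/[HA] = (1.20 × 10^-1)² / 6.00 × 10^-2 = 2.4 × 10^-1

Ka = 2.4 × 10^-1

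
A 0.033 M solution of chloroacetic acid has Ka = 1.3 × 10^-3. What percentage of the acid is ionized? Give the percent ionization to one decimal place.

18.0%

ClCH2COOH ⇌ ClCH2COO- + H+; let x = [H+] at equilibrium.
Solve x² + 0.0013x − 4.29e-05 = 0 → x = 5.93 × 10^-3 M
% ionization = x/C₀ × 100% = 5.93 × 10^-3/0.033 × 100% = 18.0%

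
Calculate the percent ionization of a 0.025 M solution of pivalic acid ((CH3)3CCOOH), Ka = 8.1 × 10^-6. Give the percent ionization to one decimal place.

1.8%

(CH3)3CCOOH ⇌ (CH3)3CCOO- + H+; let x = [H+] at equilibrium.
x ≈ √(Ka·C₀) = √(8.1 × 10^-6 × 0.025) = 4.50 × 10^-4 M
Fraction ionized = 4.50 × 10^-4 / 0.025 = 0.0180 → 1.8%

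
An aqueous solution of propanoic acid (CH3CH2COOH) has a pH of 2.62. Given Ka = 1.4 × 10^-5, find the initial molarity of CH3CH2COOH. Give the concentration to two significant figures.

[H+] = 10^(-2.62) = 2.40 × 10^-3 M = x
Ka = x²/(C₀ − x) ⇒ C₀ = x + x²/Ka
C₀ = 2.40 × 10^-3 + (2.40 × 10^-3)²/(1.4 × 10^-5) = 4.14 × 10^-1 M

C₀ = 4.1 × 10^-1 M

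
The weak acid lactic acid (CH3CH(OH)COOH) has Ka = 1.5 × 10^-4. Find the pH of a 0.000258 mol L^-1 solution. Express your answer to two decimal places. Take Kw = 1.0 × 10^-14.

pH = 3.87

CH3CH(OH)COOH ⇌ CH3CH(OH)COO- + H+
Let x = [H+] at equilibrium. Ka = x²/(0.000258 − x).
Here C₀/Ka ≈ 1.72, so the small-x approximation fails. Use the quadratic:
x = [−0.00015 + √(0.00015² + 1.55e-07)]/2 = 1.36 × 10^-4 M
pH = −log[H+] = −log(1.36 × 10^-4) = 3.87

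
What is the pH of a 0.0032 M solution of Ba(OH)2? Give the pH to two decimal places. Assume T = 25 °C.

Ba(OH)2 is a strong base (each formula unit releases 2 OH-); [OH-] = 0.0064 M.
pOH = -log(0.0064) = 2.19
pH = 14.00 - 2.19 = 11.81

pH = 11.81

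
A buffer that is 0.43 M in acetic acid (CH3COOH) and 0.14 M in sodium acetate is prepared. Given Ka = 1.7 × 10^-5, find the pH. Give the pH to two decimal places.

pKa = −log(1.7 × 10^-5) = 4.770
pH = pKa + log([A⁻]/[HA]) = 4.770 + log(0.14/0.43)
pH = 4.770 + (-0.487) = 4.28

pH = 4.28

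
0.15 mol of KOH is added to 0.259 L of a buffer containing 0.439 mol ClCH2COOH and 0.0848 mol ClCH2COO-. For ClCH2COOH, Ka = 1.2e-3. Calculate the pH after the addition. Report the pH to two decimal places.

pH = 2.83

OH- converts ClCH2COOH to ClCH2COO-: ClCH2COOH → 0.289 mol, ClCH2COO- → 0.235 mol.
pKa = −log(1.2 × 10^-3) = 2.921
Henderson–Hasselbalch with mole ratio 0.235/0.289: pH = 2.921 + (-0.090)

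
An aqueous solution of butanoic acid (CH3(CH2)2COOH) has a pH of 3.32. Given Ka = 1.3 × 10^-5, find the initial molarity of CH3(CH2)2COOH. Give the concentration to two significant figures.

[H+] = 10^(-3.32) = 4.79 × 10^-4 M = x
Ka = x²/(C₀ − x) ⇒ C₀ = x + x²/Ka
C₀ = 4.79 × 10^-4 + (4.79 × 10^-4)²/(1.3 × 10^-5) = 1.81 × 10^-2 M

C₀ = 1.8 × 10^-2 M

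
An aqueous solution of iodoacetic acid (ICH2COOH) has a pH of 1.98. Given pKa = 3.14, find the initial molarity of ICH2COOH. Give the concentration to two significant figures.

C₀ = 1.6 × 10^-1 M

[H+] = 10^(-1.98) = 1.05 × 10^-2 M = x
Ka = 10^(−3.14) = 7.24 × 10^-4
Ka = x²/(C₀ − x) ⇒ C₀ = x + x²/Ka
C₀ = 1.05 × 10^-2 + (1.05 × 10^-2)²/(7.24 × 10^-4) = 1.63 × 10^-1 M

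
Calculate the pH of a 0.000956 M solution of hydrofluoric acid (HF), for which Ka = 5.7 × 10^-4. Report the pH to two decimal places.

HF ⇌ F- + H+
From the ICE table, Ka = [H+]²/(0.000956 − [H+]) = 5.7 × 10^-4.
[H+] is not negligible relative to C₀; solve [H+]² + 0.00057·[H+] − 5.45e-07 = 0.
[H+] = (−Ka + √(Ka² + 4·Ka·C₀))/2 = 5.06 × 10^-4 M
pH = −log(5.06 × 10^-4) = 3.30

pH = 3.30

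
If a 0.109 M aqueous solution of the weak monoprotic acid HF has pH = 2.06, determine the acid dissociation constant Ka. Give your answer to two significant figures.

[H+] = 10^(-2.06) = 8.71 × 10^-3 M
At equilibrium [HA] = 0.109 − 8.71 × 10^-3 = 1.00 × 10^-1 M
Ka = [H+][A-]/[HA] = (8.71 × 10^-3)² / 1.00 × 10^-1 = 7.6 × 10^-4

Ka = 7.6 × 10^-4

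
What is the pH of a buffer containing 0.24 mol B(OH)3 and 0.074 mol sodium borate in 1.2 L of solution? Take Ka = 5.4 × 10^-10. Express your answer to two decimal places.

pKa = −log(5.4 × 10^-10) = 9.268
Using pH = pKa + log([base]/[acid]) with [base]/[acid] = 0.074/0.24:
pH = 9.268 + (-0.511) = 8.76

pH = 8.76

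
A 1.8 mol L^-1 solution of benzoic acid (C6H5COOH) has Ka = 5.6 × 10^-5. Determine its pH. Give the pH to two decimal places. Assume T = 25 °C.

C6H5COOH ⇌ C6H5COO- + H+
From the ICE table, Ka = x²/(1.8 − x) = 5.6 × 10^-5.
Neglecting x in the denominator: x = √(5.6 × 10^-5 × 1.8) = 1.00 × 10^-2 M
(x/C₀ = 0.56% < 5%, so the approximation holds.)
pH = −log[H+] = −log(1.00 × 10^-2) = 2.00

pH = 2.00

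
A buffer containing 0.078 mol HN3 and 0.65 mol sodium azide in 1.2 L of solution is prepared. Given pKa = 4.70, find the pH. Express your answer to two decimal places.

pH = 5.62

Using pH = pKa + log([base]/[acid]) with [base]/[acid] = 0.65/0.078:
pH = 4.70 + (+0.921) = 5.62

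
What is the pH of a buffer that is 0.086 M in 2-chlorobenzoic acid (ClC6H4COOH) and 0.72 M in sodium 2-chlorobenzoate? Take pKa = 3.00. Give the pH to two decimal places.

pH = 3.92

Using pH = pKa + log([base]/[acid]) with [base]/[acid] = 0.72/0.086:
pH = 3.00 + (+0.923) = 3.92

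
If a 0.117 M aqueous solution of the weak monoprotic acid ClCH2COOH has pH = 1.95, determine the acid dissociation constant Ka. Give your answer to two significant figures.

[H+] = 10^(-1.95) = 1.12 × 10^-2 M
At equilibrium [HA] = 0.117 − 1.12 × 10^-2 = 1.06 × 10^-1 M
Ka = [H+][A-]/[HA] = (1.12 × 10^-2)² / 1.06 × 10^-1 = 1.2 × 10^-3

Ka = 1.2 × 10^-3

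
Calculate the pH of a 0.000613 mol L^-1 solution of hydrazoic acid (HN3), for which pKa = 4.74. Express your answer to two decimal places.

HN3 ⇌ N3- + H+
Ka = 10^(−4.74) = 1.82 × 10^-5
Let x = [H+] at equilibrium. Ka = x²/(0.000613 − x).
The 5% rule fails; solving x² + Ka·x − Ka·C₀ = 0 exactly:
x = [−1.82e-05 + √(1.82e-05² + 4.46e-08)]/2 = 9.69 × 10^-5 M
pH = −log(9.69 × 10^-5) = 4.01

pH = 4.01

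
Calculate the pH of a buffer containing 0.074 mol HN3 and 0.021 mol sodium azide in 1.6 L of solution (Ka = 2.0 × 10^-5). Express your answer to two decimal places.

pKa = −log(2.0 × 10^-5) = 4.699
Henderson–Hasselbalch: pH = pKa + log([N3-]/[HN3]) = 4.699 + log(0.021/0.074)
pH = 4.699 + (-0.547) = 4.15

pH = 4.15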